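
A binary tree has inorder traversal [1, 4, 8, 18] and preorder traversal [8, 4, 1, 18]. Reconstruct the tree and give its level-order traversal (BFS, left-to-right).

Inorder:  [1, 4, 8, 18]
Preorder: [8, 4, 1, 18]
Algorithm: preorder visits root first, so consume preorder in order;
for each root, split the current inorder slice at that value into
left-subtree inorder and right-subtree inorder, then recurse.
Recursive splits:
  root=8; inorder splits into left=[1, 4], right=[18]
  root=4; inorder splits into left=[1], right=[]
  root=1; inorder splits into left=[], right=[]
  root=18; inorder splits into left=[], right=[]
Reconstructed level-order: [8, 4, 18, 1]


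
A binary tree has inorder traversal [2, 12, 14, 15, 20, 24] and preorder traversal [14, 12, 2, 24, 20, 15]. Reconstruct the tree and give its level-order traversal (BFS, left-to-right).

Inorder:  [2, 12, 14, 15, 20, 24]
Preorder: [14, 12, 2, 24, 20, 15]
Algorithm: preorder visits root first, so consume preorder in order;
for each root, split the current inorder slice at that value into
left-subtree inorder and right-subtree inorder, then recurse.
Recursive splits:
  root=14; inorder splits into left=[2, 12], right=[15, 20, 24]
  root=12; inorder splits into left=[2], right=[]
  root=2; inorder splits into left=[], right=[]
  root=24; inorder splits into left=[15, 20], right=[]
  root=20; inorder splits into left=[15], right=[]
  root=15; inorder splits into left=[], right=[]
Reconstructed level-order: [14, 12, 24, 2, 20, 15]


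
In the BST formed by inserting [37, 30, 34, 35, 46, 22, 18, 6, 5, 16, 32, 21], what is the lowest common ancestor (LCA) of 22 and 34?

Tree insertion order: [37, 30, 34, 35, 46, 22, 18, 6, 5, 16, 32, 21]
Tree (level-order array): [37, 30, 46, 22, 34, None, None, 18, None, 32, 35, 6, 21, None, None, None, None, 5, 16]
In a BST, the LCA of p=22, q=34 is the first node v on the
root-to-leaf path with p <= v <= q (go left if both < v, right if both > v).
Walk from root:
  at 37: both 22 and 34 < 37, go left
  at 30: 22 <= 30 <= 34, this is the LCA
LCA = 30


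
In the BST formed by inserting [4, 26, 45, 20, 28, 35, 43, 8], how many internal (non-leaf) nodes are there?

Tree built from: [4, 26, 45, 20, 28, 35, 43, 8]
Tree (level-order array): [4, None, 26, 20, 45, 8, None, 28, None, None, None, None, 35, None, 43]
Rule: An internal node has at least one child.
Per-node child counts:
  node 4: 1 child(ren)
  node 26: 2 child(ren)
  node 20: 1 child(ren)
  node 8: 0 child(ren)
  node 45: 1 child(ren)
  node 28: 1 child(ren)
  node 35: 1 child(ren)
  node 43: 0 child(ren)
Matching nodes: [4, 26, 20, 45, 28, 35]
Count of internal (non-leaf) nodes: 6


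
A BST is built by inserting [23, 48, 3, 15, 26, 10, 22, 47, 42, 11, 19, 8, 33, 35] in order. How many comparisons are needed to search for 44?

Search path for 44: 23 -> 48 -> 26 -> 47 -> 42
Found: False
Comparisons: 5


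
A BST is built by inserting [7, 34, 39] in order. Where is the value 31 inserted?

Starting tree (level order): [7, None, 34, None, 39]
Insertion path: 7 -> 34
Result: insert 31 as left child of 34
Final tree (level order): [7, None, 34, 31, 39]


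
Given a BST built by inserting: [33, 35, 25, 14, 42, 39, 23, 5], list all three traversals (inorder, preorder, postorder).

Tree insertion order: [33, 35, 25, 14, 42, 39, 23, 5]
Tree (level-order array): [33, 25, 35, 14, None, None, 42, 5, 23, 39]
Inorder (L, root, R): [5, 14, 23, 25, 33, 35, 39, 42]
Preorder (root, L, R): [33, 25, 14, 5, 23, 35, 42, 39]
Postorder (L, R, root): [5, 23, 14, 25, 39, 42, 35, 33]


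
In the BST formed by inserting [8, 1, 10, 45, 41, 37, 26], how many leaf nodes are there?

Tree built from: [8, 1, 10, 45, 41, 37, 26]
Tree (level-order array): [8, 1, 10, None, None, None, 45, 41, None, 37, None, 26]
Rule: A leaf has 0 children.
Per-node child counts:
  node 8: 2 child(ren)
  node 1: 0 child(ren)
  node 10: 1 child(ren)
  node 45: 1 child(ren)
  node 41: 1 child(ren)
  node 37: 1 child(ren)
  node 26: 0 child(ren)
Matching nodes: [1, 26]
Count of leaf nodes: 2


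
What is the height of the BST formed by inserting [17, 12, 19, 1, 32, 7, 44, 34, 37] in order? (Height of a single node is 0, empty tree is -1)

Insertion order: [17, 12, 19, 1, 32, 7, 44, 34, 37]
Tree (level-order array): [17, 12, 19, 1, None, None, 32, None, 7, None, 44, None, None, 34, None, None, 37]
Compute height bottom-up (empty subtree = -1):
  height(7) = 1 + max(-1, -1) = 0
  height(1) = 1 + max(-1, 0) = 1
  height(12) = 1 + max(1, -1) = 2
  height(37) = 1 + max(-1, -1) = 0
  height(34) = 1 + max(-1, 0) = 1
  height(44) = 1 + max(1, -1) = 2
  height(32) = 1 + max(-1, 2) = 3
  height(19) = 1 + max(-1, 3) = 4
  height(17) = 1 + max(2, 4) = 5
Height = 5


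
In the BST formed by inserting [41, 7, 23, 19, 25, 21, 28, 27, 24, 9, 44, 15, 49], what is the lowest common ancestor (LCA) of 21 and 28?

Tree insertion order: [41, 7, 23, 19, 25, 21, 28, 27, 24, 9, 44, 15, 49]
Tree (level-order array): [41, 7, 44, None, 23, None, 49, 19, 25, None, None, 9, 21, 24, 28, None, 15, None, None, None, None, 27]
In a BST, the LCA of p=21, q=28 is the first node v on the
root-to-leaf path with p <= v <= q (go left if both < v, right if both > v).
Walk from root:
  at 41: both 21 and 28 < 41, go left
  at 7: both 21 and 28 > 7, go right
  at 23: 21 <= 23 <= 28, this is the LCA
LCA = 23


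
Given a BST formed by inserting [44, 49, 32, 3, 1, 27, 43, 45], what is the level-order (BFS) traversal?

Tree insertion order: [44, 49, 32, 3, 1, 27, 43, 45]
Tree (level-order array): [44, 32, 49, 3, 43, 45, None, 1, 27]
BFS from the root, enqueuing left then right child of each popped node:
  queue [44] -> pop 44, enqueue [32, 49], visited so far: [44]
  queue [32, 49] -> pop 32, enqueue [3, 43], visited so far: [44, 32]
  queue [49, 3, 43] -> pop 49, enqueue [45], visited so far: [44, 32, 49]
  queue [3, 43, 45] -> pop 3, enqueue [1, 27], visited so far: [44, 32, 49, 3]
  queue [43, 45, 1, 27] -> pop 43, enqueue [none], visited so far: [44, 32, 49, 3, 43]
  queue [45, 1, 27] -> pop 45, enqueue [none], visited so far: [44, 32, 49, 3, 43, 45]
  queue [1, 27] -> pop 1, enqueue [none], visited so far: [44, 32, 49, 3, 43, 45, 1]
  queue [27] -> pop 27, enqueue [none], visited so far: [44, 32, 49, 3, 43, 45, 1, 27]
Result: [44, 32, 49, 3, 43, 45, 1, 27]


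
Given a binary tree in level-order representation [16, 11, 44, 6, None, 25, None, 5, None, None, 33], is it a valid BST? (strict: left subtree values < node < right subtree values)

Level-order array: [16, 11, 44, 6, None, 25, None, 5, None, None, 33]
Validate using subtree bounds (lo, hi): at each node, require lo < value < hi,
then recurse left with hi=value and right with lo=value.
Preorder trace (stopping at first violation):
  at node 16 with bounds (-inf, +inf): OK
  at node 11 with bounds (-inf, 16): OK
  at node 6 with bounds (-inf, 11): OK
  at node 5 with bounds (-inf, 6): OK
  at node 44 with bounds (16, +inf): OK
  at node 25 with bounds (16, 44): OK
  at node 33 with bounds (25, 44): OK
No violation found at any node.
Result: Valid BST


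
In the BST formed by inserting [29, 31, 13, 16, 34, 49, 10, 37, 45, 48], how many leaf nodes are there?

Tree built from: [29, 31, 13, 16, 34, 49, 10, 37, 45, 48]
Tree (level-order array): [29, 13, 31, 10, 16, None, 34, None, None, None, None, None, 49, 37, None, None, 45, None, 48]
Rule: A leaf has 0 children.
Per-node child counts:
  node 29: 2 child(ren)
  node 13: 2 child(ren)
  node 10: 0 child(ren)
  node 16: 0 child(ren)
  node 31: 1 child(ren)
  node 34: 1 child(ren)
  node 49: 1 child(ren)
  node 37: 1 child(ren)
  node 45: 1 child(ren)
  node 48: 0 child(ren)
Matching nodes: [10, 16, 48]
Count of leaf nodes: 3


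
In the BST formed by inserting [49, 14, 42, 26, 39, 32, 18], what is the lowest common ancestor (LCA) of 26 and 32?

Tree insertion order: [49, 14, 42, 26, 39, 32, 18]
Tree (level-order array): [49, 14, None, None, 42, 26, None, 18, 39, None, None, 32]
In a BST, the LCA of p=26, q=32 is the first node v on the
root-to-leaf path with p <= v <= q (go left if both < v, right if both > v).
Walk from root:
  at 49: both 26 and 32 < 49, go left
  at 14: both 26 and 32 > 14, go right
  at 42: both 26 and 32 < 42, go left
  at 26: 26 <= 26 <= 32, this is the LCA
LCA = 26


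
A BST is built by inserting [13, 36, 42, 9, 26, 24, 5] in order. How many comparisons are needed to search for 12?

Search path for 12: 13 -> 9
Found: False
Comparisons: 2


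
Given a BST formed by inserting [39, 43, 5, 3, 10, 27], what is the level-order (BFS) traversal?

Tree insertion order: [39, 43, 5, 3, 10, 27]
Tree (level-order array): [39, 5, 43, 3, 10, None, None, None, None, None, 27]
BFS from the root, enqueuing left then right child of each popped node:
  queue [39] -> pop 39, enqueue [5, 43], visited so far: [39]
  queue [5, 43] -> pop 5, enqueue [3, 10], visited so far: [39, 5]
  queue [43, 3, 10] -> pop 43, enqueue [none], visited so far: [39, 5, 43]
  queue [3, 10] -> pop 3, enqueue [none], visited so far: [39, 5, 43, 3]
  queue [10] -> pop 10, enqueue [27], visited so far: [39, 5, 43, 3, 10]
  queue [27] -> pop 27, enqueue [none], visited so far: [39, 5, 43, 3, 10, 27]
Result: [39, 5, 43, 3, 10, 27]


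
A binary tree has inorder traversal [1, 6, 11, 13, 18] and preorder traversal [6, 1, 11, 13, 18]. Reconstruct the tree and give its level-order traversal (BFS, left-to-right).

Inorder:  [1, 6, 11, 13, 18]
Preorder: [6, 1, 11, 13, 18]
Algorithm: preorder visits root first, so consume preorder in order;
for each root, split the current inorder slice at that value into
left-subtree inorder and right-subtree inorder, then recurse.
Recursive splits:
  root=6; inorder splits into left=[1], right=[11, 13, 18]
  root=1; inorder splits into left=[], right=[]
  root=11; inorder splits into left=[], right=[13, 18]
  root=13; inorder splits into left=[], right=[18]
  root=18; inorder splits into left=[], right=[]
Reconstructed level-order: [6, 1, 11, 13, 18]


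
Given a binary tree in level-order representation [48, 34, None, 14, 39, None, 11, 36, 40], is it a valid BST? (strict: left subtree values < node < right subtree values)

Level-order array: [48, 34, None, 14, 39, None, 11, 36, 40]
Validate using subtree bounds (lo, hi): at each node, require lo < value < hi,
then recurse left with hi=value and right with lo=value.
Preorder trace (stopping at first violation):
  at node 48 with bounds (-inf, +inf): OK
  at node 34 with bounds (-inf, 48): OK
  at node 14 with bounds (-inf, 34): OK
  at node 11 with bounds (14, 34): VIOLATION
Node 11 violates its bound: not (14 < 11 < 34).
Result: Not a valid BST


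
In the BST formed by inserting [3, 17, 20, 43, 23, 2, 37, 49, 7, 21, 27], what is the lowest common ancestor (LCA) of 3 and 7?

Tree insertion order: [3, 17, 20, 43, 23, 2, 37, 49, 7, 21, 27]
Tree (level-order array): [3, 2, 17, None, None, 7, 20, None, None, None, 43, 23, 49, 21, 37, None, None, None, None, 27]
In a BST, the LCA of p=3, q=7 is the first node v on the
root-to-leaf path with p <= v <= q (go left if both < v, right if both > v).
Walk from root:
  at 3: 3 <= 3 <= 7, this is the LCA
LCA = 3


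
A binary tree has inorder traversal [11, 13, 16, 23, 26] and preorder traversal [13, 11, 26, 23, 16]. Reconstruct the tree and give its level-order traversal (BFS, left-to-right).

Inorder:  [11, 13, 16, 23, 26]
Preorder: [13, 11, 26, 23, 16]
Algorithm: preorder visits root first, so consume preorder in order;
for each root, split the current inorder slice at that value into
left-subtree inorder and right-subtree inorder, then recurse.
Recursive splits:
  root=13; inorder splits into left=[11], right=[16, 23, 26]
  root=11; inorder splits into left=[], right=[]
  root=26; inorder splits into left=[16, 23], right=[]
  root=23; inorder splits into left=[16], right=[]
  root=16; inorder splits into left=[], right=[]
Reconstructed level-order: [13, 11, 26, 23, 16]


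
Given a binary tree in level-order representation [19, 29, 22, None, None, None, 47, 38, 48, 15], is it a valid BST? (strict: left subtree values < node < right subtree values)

Level-order array: [19, 29, 22, None, None, None, 47, 38, 48, 15]
Validate using subtree bounds (lo, hi): at each node, require lo < value < hi,
then recurse left with hi=value and right with lo=value.
Preorder trace (stopping at first violation):
  at node 19 with bounds (-inf, +inf): OK
  at node 29 with bounds (-inf, 19): VIOLATION
Node 29 violates its bound: not (-inf < 29 < 19).
Result: Not a valid BST


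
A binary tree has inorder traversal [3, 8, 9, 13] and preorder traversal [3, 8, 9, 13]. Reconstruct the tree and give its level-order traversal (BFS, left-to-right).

Inorder:  [3, 8, 9, 13]
Preorder: [3, 8, 9, 13]
Algorithm: preorder visits root first, so consume preorder in order;
for each root, split the current inorder slice at that value into
left-subtree inorder and right-subtree inorder, then recurse.
Recursive splits:
  root=3; inorder splits into left=[], right=[8, 9, 13]
  root=8; inorder splits into left=[], right=[9, 13]
  root=9; inorder splits into left=[], right=[13]
  root=13; inorder splits into left=[], right=[]
Reconstructed level-order: [3, 8, 9, 13]


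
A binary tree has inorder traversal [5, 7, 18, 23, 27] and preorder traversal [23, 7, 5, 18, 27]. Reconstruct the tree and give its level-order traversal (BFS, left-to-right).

Inorder:  [5, 7, 18, 23, 27]
Preorder: [23, 7, 5, 18, 27]
Algorithm: preorder visits root first, so consume preorder in order;
for each root, split the current inorder slice at that value into
left-subtree inorder and right-subtree inorder, then recurse.
Recursive splits:
  root=23; inorder splits into left=[5, 7, 18], right=[27]
  root=7; inorder splits into left=[5], right=[18]
  root=5; inorder splits into left=[], right=[]
  root=18; inorder splits into left=[], right=[]
  root=27; inorder splits into left=[], right=[]
Reconstructed level-order: [23, 7, 27, 5, 18]


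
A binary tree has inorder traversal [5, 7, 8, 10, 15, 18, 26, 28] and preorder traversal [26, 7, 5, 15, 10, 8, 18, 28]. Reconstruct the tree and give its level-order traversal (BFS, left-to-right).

Inorder:  [5, 7, 8, 10, 15, 18, 26, 28]
Preorder: [26, 7, 5, 15, 10, 8, 18, 28]
Algorithm: preorder visits root first, so consume preorder in order;
for each root, split the current inorder slice at that value into
left-subtree inorder and right-subtree inorder, then recurse.
Recursive splits:
  root=26; inorder splits into left=[5, 7, 8, 10, 15, 18], right=[28]
  root=7; inorder splits into left=[5], right=[8, 10, 15, 18]
  root=5; inorder splits into left=[], right=[]
  root=15; inorder splits into left=[8, 10], right=[18]
  root=10; inorder splits into left=[8], right=[]
  root=8; inorder splits into left=[], right=[]
  root=18; inorder splits into left=[], right=[]
  root=28; inorder splits into left=[], right=[]
Reconstructed level-order: [26, 7, 28, 5, 15, 10, 18, 8]


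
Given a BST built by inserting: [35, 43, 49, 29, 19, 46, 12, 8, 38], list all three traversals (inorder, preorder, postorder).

Tree insertion order: [35, 43, 49, 29, 19, 46, 12, 8, 38]
Tree (level-order array): [35, 29, 43, 19, None, 38, 49, 12, None, None, None, 46, None, 8]
Inorder (L, root, R): [8, 12, 19, 29, 35, 38, 43, 46, 49]
Preorder (root, L, R): [35, 29, 19, 12, 8, 43, 38, 49, 46]
Postorder (L, R, root): [8, 12, 19, 29, 38, 46, 49, 43, 35]


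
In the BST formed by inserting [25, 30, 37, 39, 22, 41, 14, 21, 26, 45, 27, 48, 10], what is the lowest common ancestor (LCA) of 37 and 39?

Tree insertion order: [25, 30, 37, 39, 22, 41, 14, 21, 26, 45, 27, 48, 10]
Tree (level-order array): [25, 22, 30, 14, None, 26, 37, 10, 21, None, 27, None, 39, None, None, None, None, None, None, None, 41, None, 45, None, 48]
In a BST, the LCA of p=37, q=39 is the first node v on the
root-to-leaf path with p <= v <= q (go left if both < v, right if both > v).
Walk from root:
  at 25: both 37 and 39 > 25, go right
  at 30: both 37 and 39 > 30, go right
  at 37: 37 <= 37 <= 39, this is the LCA
LCA = 37


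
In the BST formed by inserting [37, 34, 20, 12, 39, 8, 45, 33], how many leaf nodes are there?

Tree built from: [37, 34, 20, 12, 39, 8, 45, 33]
Tree (level-order array): [37, 34, 39, 20, None, None, 45, 12, 33, None, None, 8]
Rule: A leaf has 0 children.
Per-node child counts:
  node 37: 2 child(ren)
  node 34: 1 child(ren)
  node 20: 2 child(ren)
  node 12: 1 child(ren)
  node 8: 0 child(ren)
  node 33: 0 child(ren)
  node 39: 1 child(ren)
  node 45: 0 child(ren)
Matching nodes: [8, 33, 45]
Count of leaf nodes: 3


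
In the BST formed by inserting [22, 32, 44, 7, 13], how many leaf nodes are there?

Tree built from: [22, 32, 44, 7, 13]
Tree (level-order array): [22, 7, 32, None, 13, None, 44]
Rule: A leaf has 0 children.
Per-node child counts:
  node 22: 2 child(ren)
  node 7: 1 child(ren)
  node 13: 0 child(ren)
  node 32: 1 child(ren)
  node 44: 0 child(ren)
Matching nodes: [13, 44]
Count of leaf nodes: 2


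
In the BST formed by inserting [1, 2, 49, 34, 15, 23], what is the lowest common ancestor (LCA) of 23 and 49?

Tree insertion order: [1, 2, 49, 34, 15, 23]
Tree (level-order array): [1, None, 2, None, 49, 34, None, 15, None, None, 23]
In a BST, the LCA of p=23, q=49 is the first node v on the
root-to-leaf path with p <= v <= q (go left if both < v, right if both > v).
Walk from root:
  at 1: both 23 and 49 > 1, go right
  at 2: both 23 and 49 > 2, go right
  at 49: 23 <= 49 <= 49, this is the LCA
LCA = 49


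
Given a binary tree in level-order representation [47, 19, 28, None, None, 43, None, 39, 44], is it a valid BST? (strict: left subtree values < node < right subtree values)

Level-order array: [47, 19, 28, None, None, 43, None, 39, 44]
Validate using subtree bounds (lo, hi): at each node, require lo < value < hi,
then recurse left with hi=value and right with lo=value.
Preorder trace (stopping at first violation):
  at node 47 with bounds (-inf, +inf): OK
  at node 19 with bounds (-inf, 47): OK
  at node 28 with bounds (47, +inf): VIOLATION
Node 28 violates its bound: not (47 < 28 < +inf).
Result: Not a valid BST


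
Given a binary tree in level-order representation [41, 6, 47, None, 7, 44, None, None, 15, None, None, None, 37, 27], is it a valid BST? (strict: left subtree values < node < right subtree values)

Level-order array: [41, 6, 47, None, 7, 44, None, None, 15, None, None, None, 37, 27]
Validate using subtree bounds (lo, hi): at each node, require lo < value < hi,
then recurse left with hi=value and right with lo=value.
Preorder trace (stopping at first violation):
  at node 41 with bounds (-inf, +inf): OK
  at node 6 with bounds (-inf, 41): OK
  at node 7 with bounds (6, 41): OK
  at node 15 with bounds (7, 41): OK
  at node 37 with bounds (15, 41): OK
  at node 27 with bounds (15, 37): OK
  at node 47 with bounds (41, +inf): OK
  at node 44 with bounds (41, 47): OK
No violation found at any node.
Result: Valid BST


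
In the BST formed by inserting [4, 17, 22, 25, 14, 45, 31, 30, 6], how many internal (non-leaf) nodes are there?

Tree built from: [4, 17, 22, 25, 14, 45, 31, 30, 6]
Tree (level-order array): [4, None, 17, 14, 22, 6, None, None, 25, None, None, None, 45, 31, None, 30]
Rule: An internal node has at least one child.
Per-node child counts:
  node 4: 1 child(ren)
  node 17: 2 child(ren)
  node 14: 1 child(ren)
  node 6: 0 child(ren)
  node 22: 1 child(ren)
  node 25: 1 child(ren)
  node 45: 1 child(ren)
  node 31: 1 child(ren)
  node 30: 0 child(ren)
Matching nodes: [4, 17, 14, 22, 25, 45, 31]
Count of internal (non-leaf) nodes: 7


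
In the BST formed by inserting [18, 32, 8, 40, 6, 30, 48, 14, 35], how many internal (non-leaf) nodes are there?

Tree built from: [18, 32, 8, 40, 6, 30, 48, 14, 35]
Tree (level-order array): [18, 8, 32, 6, 14, 30, 40, None, None, None, None, None, None, 35, 48]
Rule: An internal node has at least one child.
Per-node child counts:
  node 18: 2 child(ren)
  node 8: 2 child(ren)
  node 6: 0 child(ren)
  node 14: 0 child(ren)
  node 32: 2 child(ren)
  node 30: 0 child(ren)
  node 40: 2 child(ren)
  node 35: 0 child(ren)
  node 48: 0 child(ren)
Matching nodes: [18, 8, 32, 40]
Count of internal (non-leaf) nodes: 4


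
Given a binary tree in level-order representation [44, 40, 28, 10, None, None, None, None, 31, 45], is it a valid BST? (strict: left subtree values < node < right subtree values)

Level-order array: [44, 40, 28, 10, None, None, None, None, 31, 45]
Validate using subtree bounds (lo, hi): at each node, require lo < value < hi,
then recurse left with hi=value and right with lo=value.
Preorder trace (stopping at first violation):
  at node 44 with bounds (-inf, +inf): OK
  at node 40 with bounds (-inf, 44): OK
  at node 10 with bounds (-inf, 40): OK
  at node 31 with bounds (10, 40): OK
  at node 45 with bounds (10, 31): VIOLATION
Node 45 violates its bound: not (10 < 45 < 31).
Result: Not a valid BST


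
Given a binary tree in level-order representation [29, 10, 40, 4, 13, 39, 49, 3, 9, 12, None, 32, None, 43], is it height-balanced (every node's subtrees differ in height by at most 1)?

Tree (level-order array): [29, 10, 40, 4, 13, 39, 49, 3, 9, 12, None, 32, None, 43]
Definition: a tree is height-balanced if, at every node, |h(left) - h(right)| <= 1 (empty subtree has height -1).
Bottom-up per-node check:
  node 3: h_left=-1, h_right=-1, diff=0 [OK], height=0
  node 9: h_left=-1, h_right=-1, diff=0 [OK], height=0
  node 4: h_left=0, h_right=0, diff=0 [OK], height=1
  node 12: h_left=-1, h_right=-1, diff=0 [OK], height=0
  node 13: h_left=0, h_right=-1, diff=1 [OK], height=1
  node 10: h_left=1, h_right=1, diff=0 [OK], height=2
  node 32: h_left=-1, h_right=-1, diff=0 [OK], height=0
  node 39: h_left=0, h_right=-1, diff=1 [OK], height=1
  node 43: h_left=-1, h_right=-1, diff=0 [OK], height=0
  node 49: h_left=0, h_right=-1, diff=1 [OK], height=1
  node 40: h_left=1, h_right=1, diff=0 [OK], height=2
  node 29: h_left=2, h_right=2, diff=0 [OK], height=3
All nodes satisfy the balance condition.
Result: Balanced


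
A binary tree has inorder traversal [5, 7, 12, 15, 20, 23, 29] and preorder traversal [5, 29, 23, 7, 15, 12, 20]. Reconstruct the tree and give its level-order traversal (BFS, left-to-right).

Inorder:  [5, 7, 12, 15, 20, 23, 29]
Preorder: [5, 29, 23, 7, 15, 12, 20]
Algorithm: preorder visits root first, so consume preorder in order;
for each root, split the current inorder slice at that value into
left-subtree inorder and right-subtree inorder, then recurse.
Recursive splits:
  root=5; inorder splits into left=[], right=[7, 12, 15, 20, 23, 29]
  root=29; inorder splits into left=[7, 12, 15, 20, 23], right=[]
  root=23; inorder splits into left=[7, 12, 15, 20], right=[]
  root=7; inorder splits into left=[], right=[12, 15, 20]
  root=15; inorder splits into left=[12], right=[20]
  root=12; inorder splits into left=[], right=[]
  root=20; inorder splits into left=[], right=[]
Reconstructed level-order: [5, 29, 23, 7, 15, 12, 20]


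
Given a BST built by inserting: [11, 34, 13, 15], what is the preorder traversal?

Tree insertion order: [11, 34, 13, 15]
Tree (level-order array): [11, None, 34, 13, None, None, 15]
Preorder traversal: [11, 34, 13, 15]


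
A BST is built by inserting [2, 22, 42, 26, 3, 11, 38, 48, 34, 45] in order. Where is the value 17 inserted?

Starting tree (level order): [2, None, 22, 3, 42, None, 11, 26, 48, None, None, None, 38, 45, None, 34]
Insertion path: 2 -> 22 -> 3 -> 11
Result: insert 17 as right child of 11
Final tree (level order): [2, None, 22, 3, 42, None, 11, 26, 48, None, 17, None, 38, 45, None, None, None, 34]


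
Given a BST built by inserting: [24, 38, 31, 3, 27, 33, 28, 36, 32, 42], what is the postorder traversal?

Tree insertion order: [24, 38, 31, 3, 27, 33, 28, 36, 32, 42]
Tree (level-order array): [24, 3, 38, None, None, 31, 42, 27, 33, None, None, None, 28, 32, 36]
Postorder traversal: [3, 28, 27, 32, 36, 33, 31, 42, 38, 24]


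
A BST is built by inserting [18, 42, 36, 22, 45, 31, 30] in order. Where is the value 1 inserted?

Starting tree (level order): [18, None, 42, 36, 45, 22, None, None, None, None, 31, 30]
Insertion path: 18
Result: insert 1 as left child of 18
Final tree (level order): [18, 1, 42, None, None, 36, 45, 22, None, None, None, None, 31, 30]


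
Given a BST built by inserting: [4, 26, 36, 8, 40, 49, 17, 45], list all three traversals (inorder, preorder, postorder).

Tree insertion order: [4, 26, 36, 8, 40, 49, 17, 45]
Tree (level-order array): [4, None, 26, 8, 36, None, 17, None, 40, None, None, None, 49, 45]
Inorder (L, root, R): [4, 8, 17, 26, 36, 40, 45, 49]
Preorder (root, L, R): [4, 26, 8, 17, 36, 40, 49, 45]
Postorder (L, R, root): [17, 8, 45, 49, 40, 36, 26, 4]


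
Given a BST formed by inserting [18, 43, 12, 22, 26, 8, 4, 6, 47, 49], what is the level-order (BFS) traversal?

Tree insertion order: [18, 43, 12, 22, 26, 8, 4, 6, 47, 49]
Tree (level-order array): [18, 12, 43, 8, None, 22, 47, 4, None, None, 26, None, 49, None, 6]
BFS from the root, enqueuing left then right child of each popped node:
  queue [18] -> pop 18, enqueue [12, 43], visited so far: [18]
  queue [12, 43] -> pop 12, enqueue [8], visited so far: [18, 12]
  queue [43, 8] -> pop 43, enqueue [22, 47], visited so far: [18, 12, 43]
  queue [8, 22, 47] -> pop 8, enqueue [4], visited so far: [18, 12, 43, 8]
  queue [22, 47, 4] -> pop 22, enqueue [26], visited so far: [18, 12, 43, 8, 22]
  queue [47, 4, 26] -> pop 47, enqueue [49], visited so far: [18, 12, 43, 8, 22, 47]
  queue [4, 26, 49] -> pop 4, enqueue [6], visited so far: [18, 12, 43, 8, 22, 47, 4]
  queue [26, 49, 6] -> pop 26, enqueue [none], visited so far: [18, 12, 43, 8, 22, 47, 4, 26]
  queue [49, 6] -> pop 49, enqueue [none], visited so far: [18, 12, 43, 8, 22, 47, 4, 26, 49]
  queue [6] -> pop 6, enqueue [none], visited so far: [18, 12, 43, 8, 22, 47, 4, 26, 49, 6]
Result: [18, 12, 43, 8, 22, 47, 4, 26, 49, 6]


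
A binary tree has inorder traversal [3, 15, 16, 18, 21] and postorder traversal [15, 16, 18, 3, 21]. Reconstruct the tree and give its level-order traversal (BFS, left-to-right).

Inorder:   [3, 15, 16, 18, 21]
Postorder: [15, 16, 18, 3, 21]
Algorithm: postorder visits root last, so walk postorder right-to-left;
each value is the root of the current inorder slice — split it at that
value, recurse on the right subtree first, then the left.
Recursive splits:
  root=21; inorder splits into left=[3, 15, 16, 18], right=[]
  root=3; inorder splits into left=[], right=[15, 16, 18]
  root=18; inorder splits into left=[15, 16], right=[]
  root=16; inorder splits into left=[15], right=[]
  root=15; inorder splits into left=[], right=[]
Reconstructed level-order: [21, 3, 18, 16, 15]


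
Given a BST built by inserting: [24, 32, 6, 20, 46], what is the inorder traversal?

Tree insertion order: [24, 32, 6, 20, 46]
Tree (level-order array): [24, 6, 32, None, 20, None, 46]
Inorder traversal: [6, 20, 24, 32, 46]


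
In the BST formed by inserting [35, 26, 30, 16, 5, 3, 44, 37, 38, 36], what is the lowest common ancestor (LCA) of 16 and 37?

Tree insertion order: [35, 26, 30, 16, 5, 3, 44, 37, 38, 36]
Tree (level-order array): [35, 26, 44, 16, 30, 37, None, 5, None, None, None, 36, 38, 3]
In a BST, the LCA of p=16, q=37 is the first node v on the
root-to-leaf path with p <= v <= q (go left if both < v, right if both > v).
Walk from root:
  at 35: 16 <= 35 <= 37, this is the LCA
LCA = 35


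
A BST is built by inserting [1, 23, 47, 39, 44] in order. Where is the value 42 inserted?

Starting tree (level order): [1, None, 23, None, 47, 39, None, None, 44]
Insertion path: 1 -> 23 -> 47 -> 39 -> 44
Result: insert 42 as left child of 44
Final tree (level order): [1, None, 23, None, 47, 39, None, None, 44, 42]


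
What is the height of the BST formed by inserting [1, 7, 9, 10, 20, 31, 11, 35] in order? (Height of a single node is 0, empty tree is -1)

Insertion order: [1, 7, 9, 10, 20, 31, 11, 35]
Tree (level-order array): [1, None, 7, None, 9, None, 10, None, 20, 11, 31, None, None, None, 35]
Compute height bottom-up (empty subtree = -1):
  height(11) = 1 + max(-1, -1) = 0
  height(35) = 1 + max(-1, -1) = 0
  height(31) = 1 + max(-1, 0) = 1
  height(20) = 1 + max(0, 1) = 2
  height(10) = 1 + max(-1, 2) = 3
  height(9) = 1 + max(-1, 3) = 4
  height(7) = 1 + max(-1, 4) = 5
  height(1) = 1 + max(-1, 5) = 6
Height = 6


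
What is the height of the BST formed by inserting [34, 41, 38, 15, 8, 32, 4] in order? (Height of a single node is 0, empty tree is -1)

Insertion order: [34, 41, 38, 15, 8, 32, 4]
Tree (level-order array): [34, 15, 41, 8, 32, 38, None, 4]
Compute height bottom-up (empty subtree = -1):
  height(4) = 1 + max(-1, -1) = 0
  height(8) = 1 + max(0, -1) = 1
  height(32) = 1 + max(-1, -1) = 0
  height(15) = 1 + max(1, 0) = 2
  height(38) = 1 + max(-1, -1) = 0
  height(41) = 1 + max(0, -1) = 1
  height(34) = 1 + max(2, 1) = 3
Height = 3


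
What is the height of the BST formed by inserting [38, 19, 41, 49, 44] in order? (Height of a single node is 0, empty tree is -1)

Insertion order: [38, 19, 41, 49, 44]
Tree (level-order array): [38, 19, 41, None, None, None, 49, 44]
Compute height bottom-up (empty subtree = -1):
  height(19) = 1 + max(-1, -1) = 0
  height(44) = 1 + max(-1, -1) = 0
  height(49) = 1 + max(0, -1) = 1
  height(41) = 1 + max(-1, 1) = 2
  height(38) = 1 + max(0, 2) = 3
Height = 3


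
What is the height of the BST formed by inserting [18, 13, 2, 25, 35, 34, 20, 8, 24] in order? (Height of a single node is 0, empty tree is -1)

Insertion order: [18, 13, 2, 25, 35, 34, 20, 8, 24]
Tree (level-order array): [18, 13, 25, 2, None, 20, 35, None, 8, None, 24, 34]
Compute height bottom-up (empty subtree = -1):
  height(8) = 1 + max(-1, -1) = 0
  height(2) = 1 + max(-1, 0) = 1
  height(13) = 1 + max(1, -1) = 2
  height(24) = 1 + max(-1, -1) = 0
  height(20) = 1 + max(-1, 0) = 1
  height(34) = 1 + max(-1, -1) = 0
  height(35) = 1 + max(0, -1) = 1
  height(25) = 1 + max(1, 1) = 2
  height(18) = 1 + max(2, 2) = 3
Height = 3


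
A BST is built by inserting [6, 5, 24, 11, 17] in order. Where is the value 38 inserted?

Starting tree (level order): [6, 5, 24, None, None, 11, None, None, 17]
Insertion path: 6 -> 24
Result: insert 38 as right child of 24
Final tree (level order): [6, 5, 24, None, None, 11, 38, None, 17]


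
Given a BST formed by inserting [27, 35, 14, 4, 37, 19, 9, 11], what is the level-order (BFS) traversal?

Tree insertion order: [27, 35, 14, 4, 37, 19, 9, 11]
Tree (level-order array): [27, 14, 35, 4, 19, None, 37, None, 9, None, None, None, None, None, 11]
BFS from the root, enqueuing left then right child of each popped node:
  queue [27] -> pop 27, enqueue [14, 35], visited so far: [27]
  queue [14, 35] -> pop 14, enqueue [4, 19], visited so far: [27, 14]
  queue [35, 4, 19] -> pop 35, enqueue [37], visited so far: [27, 14, 35]
  queue [4, 19, 37] -> pop 4, enqueue [9], visited so far: [27, 14, 35, 4]
  queue [19, 37, 9] -> pop 19, enqueue [none], visited so far: [27, 14, 35, 4, 19]
  queue [37, 9] -> pop 37, enqueue [none], visited so far: [27, 14, 35, 4, 19, 37]
  queue [9] -> pop 9, enqueue [11], visited so far: [27, 14, 35, 4, 19, 37, 9]
  queue [11] -> pop 11, enqueue [none], visited so far: [27, 14, 35, 4, 19, 37, 9, 11]
Result: [27, 14, 35, 4, 19, 37, 9, 11]


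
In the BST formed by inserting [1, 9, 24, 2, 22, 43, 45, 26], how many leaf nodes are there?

Tree built from: [1, 9, 24, 2, 22, 43, 45, 26]
Tree (level-order array): [1, None, 9, 2, 24, None, None, 22, 43, None, None, 26, 45]
Rule: A leaf has 0 children.
Per-node child counts:
  node 1: 1 child(ren)
  node 9: 2 child(ren)
  node 2: 0 child(ren)
  node 24: 2 child(ren)
  node 22: 0 child(ren)
  node 43: 2 child(ren)
  node 26: 0 child(ren)
  node 45: 0 child(ren)
Matching nodes: [2, 22, 26, 45]
Count of leaf nodes: 4


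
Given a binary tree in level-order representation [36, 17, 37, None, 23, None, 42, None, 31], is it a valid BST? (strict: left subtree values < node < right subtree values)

Level-order array: [36, 17, 37, None, 23, None, 42, None, 31]
Validate using subtree bounds (lo, hi): at each node, require lo < value < hi,
then recurse left with hi=value and right with lo=value.
Preorder trace (stopping at first violation):
  at node 36 with bounds (-inf, +inf): OK
  at node 17 with bounds (-inf, 36): OK
  at node 23 with bounds (17, 36): OK
  at node 31 with bounds (23, 36): OK
  at node 37 with bounds (36, +inf): OK
  at node 42 with bounds (37, +inf): OK
No violation found at any node.
Result: Valid BST


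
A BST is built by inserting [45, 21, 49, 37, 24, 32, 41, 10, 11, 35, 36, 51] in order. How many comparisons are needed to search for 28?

Search path for 28: 45 -> 21 -> 37 -> 24 -> 32
Found: False
Comparisons: 5


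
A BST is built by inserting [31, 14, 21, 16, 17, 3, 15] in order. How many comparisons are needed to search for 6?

Search path for 6: 31 -> 14 -> 3
Found: False
Comparisons: 3


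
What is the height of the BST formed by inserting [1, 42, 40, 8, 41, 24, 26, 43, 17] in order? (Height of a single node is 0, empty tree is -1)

Insertion order: [1, 42, 40, 8, 41, 24, 26, 43, 17]
Tree (level-order array): [1, None, 42, 40, 43, 8, 41, None, None, None, 24, None, None, 17, 26]
Compute height bottom-up (empty subtree = -1):
  height(17) = 1 + max(-1, -1) = 0
  height(26) = 1 + max(-1, -1) = 0
  height(24) = 1 + max(0, 0) = 1
  height(8) = 1 + max(-1, 1) = 2
  height(41) = 1 + max(-1, -1) = 0
  height(40) = 1 + max(2, 0) = 3
  height(43) = 1 + max(-1, -1) = 0
  height(42) = 1 + max(3, 0) = 4
  height(1) = 1 + max(-1, 4) = 5
Height = 5


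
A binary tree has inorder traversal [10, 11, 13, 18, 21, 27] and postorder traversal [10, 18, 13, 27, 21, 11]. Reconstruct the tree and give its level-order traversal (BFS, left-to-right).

Inorder:   [10, 11, 13, 18, 21, 27]
Postorder: [10, 18, 13, 27, 21, 11]
Algorithm: postorder visits root last, so walk postorder right-to-left;
each value is the root of the current inorder slice — split it at that
value, recurse on the right subtree first, then the left.
Recursive splits:
  root=11; inorder splits into left=[10], right=[13, 18, 21, 27]
  root=21; inorder splits into left=[13, 18], right=[27]
  root=27; inorder splits into left=[], right=[]
  root=13; inorder splits into left=[], right=[18]
  root=18; inorder splits into left=[], right=[]
  root=10; inorder splits into left=[], right=[]
Reconstructed level-order: [11, 10, 21, 13, 27, 18]


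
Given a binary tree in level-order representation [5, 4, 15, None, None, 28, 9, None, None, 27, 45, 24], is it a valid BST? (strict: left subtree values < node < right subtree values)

Level-order array: [5, 4, 15, None, None, 28, 9, None, None, 27, 45, 24]
Validate using subtree bounds (lo, hi): at each node, require lo < value < hi,
then recurse left with hi=value and right with lo=value.
Preorder trace (stopping at first violation):
  at node 5 with bounds (-inf, +inf): OK
  at node 4 with bounds (-inf, 5): OK
  at node 15 with bounds (5, +inf): OK
  at node 28 with bounds (5, 15): VIOLATION
Node 28 violates its bound: not (5 < 28 < 15).
Result: Not a valid BST


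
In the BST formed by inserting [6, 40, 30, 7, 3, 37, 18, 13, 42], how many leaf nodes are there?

Tree built from: [6, 40, 30, 7, 3, 37, 18, 13, 42]
Tree (level-order array): [6, 3, 40, None, None, 30, 42, 7, 37, None, None, None, 18, None, None, 13]
Rule: A leaf has 0 children.
Per-node child counts:
  node 6: 2 child(ren)
  node 3: 0 child(ren)
  node 40: 2 child(ren)
  node 30: 2 child(ren)
  node 7: 1 child(ren)
  node 18: 1 child(ren)
  node 13: 0 child(ren)
  node 37: 0 child(ren)
  node 42: 0 child(ren)
Matching nodes: [3, 13, 37, 42]
Count of leaf nodes: 4


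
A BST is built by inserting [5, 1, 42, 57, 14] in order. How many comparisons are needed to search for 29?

Search path for 29: 5 -> 42 -> 14
Found: False
Comparisons: 3


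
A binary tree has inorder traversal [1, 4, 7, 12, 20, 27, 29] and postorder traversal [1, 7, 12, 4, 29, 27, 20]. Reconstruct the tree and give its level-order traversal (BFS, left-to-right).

Inorder:   [1, 4, 7, 12, 20, 27, 29]
Postorder: [1, 7, 12, 4, 29, 27, 20]
Algorithm: postorder visits root last, so walk postorder right-to-left;
each value is the root of the current inorder slice — split it at that
value, recurse on the right subtree first, then the left.
Recursive splits:
  root=20; inorder splits into left=[1, 4, 7, 12], right=[27, 29]
  root=27; inorder splits into left=[], right=[29]
  root=29; inorder splits into left=[], right=[]
  root=4; inorder splits into left=[1], right=[7, 12]
  root=12; inorder splits into left=[7], right=[]
  root=7; inorder splits into left=[], right=[]
  root=1; inorder splits into left=[], right=[]
Reconstructed level-order: [20, 4, 27, 1, 12, 29, 7]


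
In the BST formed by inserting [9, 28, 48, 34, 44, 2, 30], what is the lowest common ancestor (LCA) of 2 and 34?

Tree insertion order: [9, 28, 48, 34, 44, 2, 30]
Tree (level-order array): [9, 2, 28, None, None, None, 48, 34, None, 30, 44]
In a BST, the LCA of p=2, q=34 is the first node v on the
root-to-leaf path with p <= v <= q (go left if both < v, right if both > v).
Walk from root:
  at 9: 2 <= 9 <= 34, this is the LCA
LCA = 9


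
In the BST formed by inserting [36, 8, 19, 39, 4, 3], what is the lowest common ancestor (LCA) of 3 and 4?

Tree insertion order: [36, 8, 19, 39, 4, 3]
Tree (level-order array): [36, 8, 39, 4, 19, None, None, 3]
In a BST, the LCA of p=3, q=4 is the first node v on the
root-to-leaf path with p <= v <= q (go left if both < v, right if both > v).
Walk from root:
  at 36: both 3 and 4 < 36, go left
  at 8: both 3 and 4 < 8, go left
  at 4: 3 <= 4 <= 4, this is the LCA
LCA = 4


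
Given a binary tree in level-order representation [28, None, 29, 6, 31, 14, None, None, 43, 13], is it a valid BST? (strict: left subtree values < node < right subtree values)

Level-order array: [28, None, 29, 6, 31, 14, None, None, 43, 13]
Validate using subtree bounds (lo, hi): at each node, require lo < value < hi,
then recurse left with hi=value and right with lo=value.
Preorder trace (stopping at first violation):
  at node 28 with bounds (-inf, +inf): OK
  at node 29 with bounds (28, +inf): OK
  at node 6 with bounds (28, 29): VIOLATION
Node 6 violates its bound: not (28 < 6 < 29).
Result: Not a valid BST


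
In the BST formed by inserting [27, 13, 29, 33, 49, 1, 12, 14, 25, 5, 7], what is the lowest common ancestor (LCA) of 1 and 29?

Tree insertion order: [27, 13, 29, 33, 49, 1, 12, 14, 25, 5, 7]
Tree (level-order array): [27, 13, 29, 1, 14, None, 33, None, 12, None, 25, None, 49, 5, None, None, None, None, None, None, 7]
In a BST, the LCA of p=1, q=29 is the first node v on the
root-to-leaf path with p <= v <= q (go left if both < v, right if both > v).
Walk from root:
  at 27: 1 <= 27 <= 29, this is the LCA
LCA = 27


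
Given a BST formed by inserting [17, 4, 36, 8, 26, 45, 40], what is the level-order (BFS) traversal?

Tree insertion order: [17, 4, 36, 8, 26, 45, 40]
Tree (level-order array): [17, 4, 36, None, 8, 26, 45, None, None, None, None, 40]
BFS from the root, enqueuing left then right child of each popped node:
  queue [17] -> pop 17, enqueue [4, 36], visited so far: [17]
  queue [4, 36] -> pop 4, enqueue [8], visited so far: [17, 4]
  queue [36, 8] -> pop 36, enqueue [26, 45], visited so far: [17, 4, 36]
  queue [8, 26, 45] -> pop 8, enqueue [none], visited so far: [17, 4, 36, 8]
  queue [26, 45] -> pop 26, enqueue [none], visited so far: [17, 4, 36, 8, 26]
  queue [45] -> pop 45, enqueue [40], visited so far: [17, 4, 36, 8, 26, 45]
  queue [40] -> pop 40, enqueue [none], visited so far: [17, 4, 36, 8, 26, 45, 40]
Result: [17, 4, 36, 8, 26, 45, 40]


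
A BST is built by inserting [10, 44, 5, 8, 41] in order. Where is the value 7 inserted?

Starting tree (level order): [10, 5, 44, None, 8, 41]
Insertion path: 10 -> 5 -> 8
Result: insert 7 as left child of 8
Final tree (level order): [10, 5, 44, None, 8, 41, None, 7]


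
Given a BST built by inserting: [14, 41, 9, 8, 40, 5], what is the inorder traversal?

Tree insertion order: [14, 41, 9, 8, 40, 5]
Tree (level-order array): [14, 9, 41, 8, None, 40, None, 5]
Inorder traversal: [5, 8, 9, 14, 40, 41]
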